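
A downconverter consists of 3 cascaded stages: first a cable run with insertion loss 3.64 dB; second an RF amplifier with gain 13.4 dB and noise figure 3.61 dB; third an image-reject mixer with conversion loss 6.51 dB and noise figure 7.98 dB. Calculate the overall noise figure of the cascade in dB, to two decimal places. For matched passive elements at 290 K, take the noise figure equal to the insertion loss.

7.68 dB

Convert to linear (a loss of L dB is a gain of −L dB): F_i = 10^(NF_i/10), G_i = 10^(G_i,dB/10)
  Stage 1: F_1 = 10^(3.64/10) = 2.312, G_1 = 10^(−3.64/10) = 0.4325
  Stage 2: F_2 = 10^(3.61/10) = 2.296, G_2 = 10^(13.4/10) = 21.88
  Stage 3: F_3 = 10^(7.98/10) = 6.281, G_3 = 10^(−6.51/10) = 0.2234
Friis cascade:
  F = 2.312 + (2.296 − 1)/0.4325 + (6.281 − 1)/9.462 = 5.867
NF = 10 log₁₀(5.867) = 7.68 dB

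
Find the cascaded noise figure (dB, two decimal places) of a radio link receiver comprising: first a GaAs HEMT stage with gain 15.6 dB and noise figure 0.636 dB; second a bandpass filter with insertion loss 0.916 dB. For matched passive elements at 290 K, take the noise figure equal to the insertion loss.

0.66 dB

Convert to linear (a loss of L dB is a gain of −L dB): F_i = 10^(NF_i/10), G_i = 10^(G_i,dB/10)
  Stage 1: F_1 = 10^(0.636/10) = 1.158, G_1 = 10^(15.6/10) = 36.31
  Stage 2: F_2 = 10^(0.916/10) = 1.235, G_2 = 10^(−0.916/10) = 0.8098
Friis cascade:
  F = 1.158 + (1.235 − 1)/36.31 = 1.164
NF = 10 log₁₀(1.164) = 0.66 dB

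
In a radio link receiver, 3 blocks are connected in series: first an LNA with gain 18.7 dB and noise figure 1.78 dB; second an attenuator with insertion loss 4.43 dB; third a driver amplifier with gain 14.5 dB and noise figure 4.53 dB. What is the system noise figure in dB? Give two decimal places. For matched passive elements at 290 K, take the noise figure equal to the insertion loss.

Convert to linear (a loss of L dB is a gain of −L dB): F_i = 10^(NF_i/10), G_i = 10^(G_i,dB/10)
  Stage 1: F_1 = 10^(1.78/10) = 1.507, G_1 = 10^(18.7/10) = 74.13
  Stage 2: F_2 = 10^(4.43/10) = 2.773, G_2 = 10^(−4.43/10) = 0.3606
  Stage 3: F_3 = 10^(4.53/10) = 2.838, G_3 = 10^(14.5/10) = 28.18
Friis cascade:
  F = 1.507 + (2.773 − 1)/74.13 + (2.838 − 1)/26.73 = 1.599
NF = 10 log₁₀(1.599) = 2.04 dB

2.04 dB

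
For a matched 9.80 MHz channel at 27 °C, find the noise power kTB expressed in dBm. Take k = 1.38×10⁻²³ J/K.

−103.9 dBm

T = 27 °C + 273.15 = 300.15 K
P_n = kTB = 1.38×10⁻²³ × 300.15 × 9.80×10⁶ = 4.06×10⁻¹⁴ W
In dBm: 10 log₁₀(4.06×10⁻¹⁴ / 10⁻³) = −103.9 dBm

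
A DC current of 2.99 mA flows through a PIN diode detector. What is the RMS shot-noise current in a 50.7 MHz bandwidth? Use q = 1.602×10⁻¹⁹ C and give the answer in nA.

I_n = √(2qI·B)
2qI·B = 2 × 1.602×10⁻¹⁹ × 2.99×10⁻³ × 5.07×10⁷ = 4.86×10⁻¹⁴ A²
I_n = √(4.86×10⁻¹⁴) = 2.20×10⁻⁷ A = 220 nA

220 nA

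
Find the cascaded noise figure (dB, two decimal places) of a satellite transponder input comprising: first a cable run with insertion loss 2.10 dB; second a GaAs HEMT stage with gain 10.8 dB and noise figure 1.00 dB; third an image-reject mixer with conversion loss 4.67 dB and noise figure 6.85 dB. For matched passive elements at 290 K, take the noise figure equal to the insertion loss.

4.08 dB

Convert to linear (a loss of L dB is a gain of −L dB): F_i = 10^(NF_i/10), G_i = 10^(G_i,dB/10)
  Stage 1: F_1 = 10^(2.10/10) = 1.622, G_1 = 10^(−2.10/10) = 0.6166
  Stage 2: F_2 = 10^(1.00/10) = 1.259, G_2 = 10^(10.8/10) = 12.02
  Stage 3: F_3 = 10^(6.85/10) = 4.842, G_3 = 10^(−4.67/10) = 0.3412
Friis cascade:
  F = 1.622 + (1.259 − 1)/0.6166 + (4.842 − 1)/7.413 = 2.560
NF = 10 log₁₀(2.560) = 4.08 dB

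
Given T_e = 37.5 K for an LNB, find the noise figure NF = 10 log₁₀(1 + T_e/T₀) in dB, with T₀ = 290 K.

F = 1 + T_e/T₀ = 1 + 37.5/290 = 1.12931
NF = 10 log₁₀(1.12931) = 0.528 dB

0.528 dB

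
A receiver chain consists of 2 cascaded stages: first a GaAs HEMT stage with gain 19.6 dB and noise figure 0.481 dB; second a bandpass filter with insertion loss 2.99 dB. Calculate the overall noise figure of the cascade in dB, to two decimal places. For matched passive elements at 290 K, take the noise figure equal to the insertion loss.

Convert to linear (a loss of L dB is a gain of −L dB): F_i = 10^(NF_i/10), G_i = 10^(G_i,dB/10)
  Stage 1: F_1 = 10^(0.481/10) = 1.117, G_1 = 10^(19.6/10) = 91.20
  Stage 2: F_2 = 10^(2.99/10) = 1.991, G_2 = 10^(−2.99/10) = 0.5023
Friis cascade:
  F = 1.117 + (1.991 − 1)/91.20 = 1.128
NF = 10 log₁₀(1.128) = 0.52 dB

0.52 dB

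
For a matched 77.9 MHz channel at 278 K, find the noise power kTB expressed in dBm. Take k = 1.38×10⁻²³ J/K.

P_n = kTB = 1.38×10⁻²³ × 278 × 7.79×10⁷ = 2.99×10⁻¹³ W
In dBm: 10 log₁₀(2.99×10⁻¹³ / 10⁻³) = −95.2 dBm

−95.2 dBm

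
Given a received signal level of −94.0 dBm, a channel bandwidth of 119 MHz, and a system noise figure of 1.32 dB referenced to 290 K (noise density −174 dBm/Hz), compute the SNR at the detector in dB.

Noise floor: N = −174 + 10 log₁₀(B) + NF
10 log₁₀(1.19×10⁸) = 80.76 dB
N = −174 + 80.76 + 1.32 = −91.92 dBm
SNR = P_sig − N = −94.0 − (−91.92) = −2.08 dB → −2.1 dB

−2.1 dB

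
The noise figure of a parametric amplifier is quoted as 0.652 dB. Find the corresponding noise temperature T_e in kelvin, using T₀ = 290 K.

47.0 K

F = 10^(0.652/10) = 1.16198
T_e = (F − 1)·T₀ = (1.16198 − 1) × 290 = 47.0 K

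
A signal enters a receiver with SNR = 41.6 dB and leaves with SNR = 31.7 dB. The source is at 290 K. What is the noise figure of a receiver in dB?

9.9 dB

NF (dB) = SNR_in(dB) − SNR_out(dB) when the source is at T₀
NF = 41.6 − 31.7 = 9.9 dB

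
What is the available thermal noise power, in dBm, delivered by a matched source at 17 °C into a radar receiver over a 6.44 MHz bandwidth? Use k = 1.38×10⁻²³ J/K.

T = 17 °C + 273.15 = 290.15 K
P_n = kTB = 1.38×10⁻²³ × 290.15 × 6.44×10⁶ = 2.58×10⁻¹⁴ W
In dBm: 10 log₁₀(2.58×10⁻¹⁴ / 10⁻³) = −105.9 dBm

−105.9 dBm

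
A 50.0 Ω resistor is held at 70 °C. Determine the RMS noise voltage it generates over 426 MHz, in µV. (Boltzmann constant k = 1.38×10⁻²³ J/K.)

T = 70 °C + 273.15 = 343.15 K
V_n = √(4kTRB)
4kTRB = 4 × 1.38×10⁻²³ × 343.15 × 5.00×10¹ × 4.26×10⁸ = 4.03×10⁻¹⁰ V²
V_n = √(4.03×10⁻¹⁰) = 2.01×10⁻⁵ V = 20.1 µV

20.1 µV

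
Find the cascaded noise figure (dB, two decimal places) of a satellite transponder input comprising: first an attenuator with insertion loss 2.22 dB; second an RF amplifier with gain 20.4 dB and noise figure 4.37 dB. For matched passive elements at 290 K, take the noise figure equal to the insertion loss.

Convert to linear (a loss of L dB is a gain of −L dB): F_i = 10^(NF_i/10), G_i = 10^(G_i,dB/10)
  Stage 1: F_1 = 10^(2.22/10) = 1.667, G_1 = 10^(−2.22/10) = 0.5998
  Stage 2: F_2 = 10^(4.37/10) = 2.735, G_2 = 10^(20.4/10) = 109.6
Friis cascade:
  F = 1.667 + (2.735 − 1)/0.5998 = 4.560
NF = 10 log₁₀(4.560) = 6.59 dB

6.59 dB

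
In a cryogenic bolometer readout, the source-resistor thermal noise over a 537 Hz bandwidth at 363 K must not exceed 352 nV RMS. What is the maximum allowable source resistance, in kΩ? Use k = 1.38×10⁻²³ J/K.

11.5 kΩ

Johnson–Nyquist: V_n = √(4kTRB) ⇒ R = V_n² / (4kTB)
4kTB = 4 × 1.38×10⁻²³ × 363 × 5.37×10² = 1.08×10⁻¹⁷
R = (3.52×10⁻⁷)² / 1.08×10⁻¹⁷ = 1.15×10⁴ Ω = 11.5 kΩ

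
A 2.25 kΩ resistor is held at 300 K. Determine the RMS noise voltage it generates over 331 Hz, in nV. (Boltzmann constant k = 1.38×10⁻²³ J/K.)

111 nV

V_n = √(4kTRB)
4kTRB = 4 × 1.38×10⁻²³ × 300 × 2.25×10³ × 3.31×10² = 1.23×10⁻¹⁴ V²
V_n = √(1.23×10⁻¹⁴) = 1.11×10⁻⁷ V = 111 nV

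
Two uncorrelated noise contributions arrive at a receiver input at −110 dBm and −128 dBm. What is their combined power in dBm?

−109.9 dBm

Convert to linear, add, convert back:
P₁ = 1.00×10⁻¹⁴ W, P₂ = 1.58×10⁻¹⁶ W
P_tot = 1.02×10⁻¹⁴ W → 10 log₁₀(P_tot / 10⁻³) = −109.9 dBm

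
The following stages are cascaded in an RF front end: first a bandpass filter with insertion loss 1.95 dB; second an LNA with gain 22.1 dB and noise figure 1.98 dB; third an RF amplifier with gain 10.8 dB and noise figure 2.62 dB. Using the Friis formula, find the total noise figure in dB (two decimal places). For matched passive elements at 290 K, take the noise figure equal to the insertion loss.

3.94 dB

Convert to linear (a loss of L dB is a gain of −L dB): F_i = 10^(NF_i/10), G_i = 10^(G_i,dB/10)
  Stage 1: F_1 = 10^(1.95/10) = 1.567, G_1 = 10^(−1.95/10) = 0.6383
  Stage 2: F_2 = 10^(1.98/10) = 1.578, G_2 = 10^(22.1/10) = 162.2
  Stage 3: F_3 = 10^(2.62/10) = 1.828, G_3 = 10^(10.8/10) = 12.02
Friis cascade:
  F = 1.567 + (1.578 − 1)/0.6383 + (1.828 − 1)/103.5 = 2.480
NF = 10 log₁₀(2.480) = 3.94 dB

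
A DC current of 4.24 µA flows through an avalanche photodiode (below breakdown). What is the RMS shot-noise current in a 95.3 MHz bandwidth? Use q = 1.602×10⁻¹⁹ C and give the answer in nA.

11.4 nA

I_n = √(2qI·B)
2qI·B = 2 × 1.602×10⁻¹⁹ × 4.24×10⁻⁶ × 9.53×10⁷ = 1.29×10⁻¹⁶ A²
I_n = √(1.29×10⁻¹⁶) = 1.14×10⁻⁸ A = 11.4 nA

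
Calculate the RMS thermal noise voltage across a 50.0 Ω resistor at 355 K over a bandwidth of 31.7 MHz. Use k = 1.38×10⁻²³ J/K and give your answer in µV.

V_n = √(4kTRB)
4kTRB = 4 × 1.38×10⁻²³ × 355 × 5.00×10¹ × 3.17×10⁷ = 3.11×10⁻¹¹ V²
V_n = √(3.11×10⁻¹¹) = 5.57×10⁻⁶ V = 5.57 µV

5.57 µV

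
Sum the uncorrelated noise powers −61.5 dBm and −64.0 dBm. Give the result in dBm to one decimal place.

−59.6 dBm

Convert to linear, add, convert back:
P₁ = 7.08×10⁻¹⁰ W, P₂ = 3.98×10⁻¹⁰ W
P_tot = 1.11×10⁻⁹ W → 10 log₁₀(P_tot / 10⁻³) = −59.6 dBm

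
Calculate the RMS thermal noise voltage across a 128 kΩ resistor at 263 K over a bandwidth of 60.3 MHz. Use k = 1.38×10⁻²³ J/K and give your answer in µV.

335 µV

V_n = √(4kTRB)
4kTRB = 4 × 1.38×10⁻²³ × 263 × 1.28×10⁵ × 6.03×10⁷ = 1.12×10⁻⁷ V²
V_n = √(1.12×10⁻⁷) = 3.35×10⁻⁴ V = 335 µV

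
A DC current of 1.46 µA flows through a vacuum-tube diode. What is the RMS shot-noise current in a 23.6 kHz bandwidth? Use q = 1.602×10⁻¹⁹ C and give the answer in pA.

105 pA

I_n = √(2qI·B)
2qI·B = 2 × 1.602×10⁻¹⁹ × 1.46×10⁻⁶ × 2.36×10⁴ = 1.10×10⁻²⁰ A²
I_n = √(1.10×10⁻²⁰) = 1.05×10⁻¹⁰ A = 105 pA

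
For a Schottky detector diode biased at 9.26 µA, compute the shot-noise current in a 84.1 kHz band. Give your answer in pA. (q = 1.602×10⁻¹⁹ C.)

I_n = √(2qI·B)
2qI·B = 2 × 1.602×10⁻¹⁹ × 9.26×10⁻⁶ × 8.41×10⁴ = 2.50×10⁻¹⁹ A²
I_n = √(2.50×10⁻¹⁹) = 5.00×10⁻¹⁰ A = 500 pA

500 pA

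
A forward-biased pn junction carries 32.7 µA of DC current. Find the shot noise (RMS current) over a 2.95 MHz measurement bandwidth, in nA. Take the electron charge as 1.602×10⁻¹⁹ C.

I_n = √(2qI·B)
2qI·B = 2 × 1.602×10⁻¹⁹ × 3.27×10⁻⁵ × 2.95×10⁶ = 3.09×10⁻¹⁷ A²
I_n = √(3.09×10⁻¹⁷) = 5.56×10⁻⁹ A = 5.56 nA

5.56 nA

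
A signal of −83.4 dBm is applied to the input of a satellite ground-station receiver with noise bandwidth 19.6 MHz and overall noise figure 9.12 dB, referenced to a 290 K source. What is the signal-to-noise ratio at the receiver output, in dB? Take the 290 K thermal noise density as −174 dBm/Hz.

Noise floor: N = −174 + 10 log₁₀(B) + NF
10 log₁₀(1.96×10⁷) = 72.92 dB
N = −174 + 72.92 + 9.12 = −91.96 dBm
SNR = P_sig − N = −83.4 − (−91.96) = 8.56 dB → 8.6 dB

8.6 dB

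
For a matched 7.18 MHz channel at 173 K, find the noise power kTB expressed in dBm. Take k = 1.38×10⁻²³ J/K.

−107.7 dBm

P_n = kTB = 1.38×10⁻²³ × 173 × 7.18×10⁶ = 1.71×10⁻¹⁴ W
In dBm: 10 log₁₀(1.71×10⁻¹⁴ / 10⁻³) = −107.7 dBm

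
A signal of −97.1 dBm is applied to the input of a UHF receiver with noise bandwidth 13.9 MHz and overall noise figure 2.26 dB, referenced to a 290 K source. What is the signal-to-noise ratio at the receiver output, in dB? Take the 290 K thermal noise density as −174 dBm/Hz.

Noise floor: N = −174 + 10 log₁₀(B) + NF
10 log₁₀(1.39×10⁷) = 71.43 dB
N = −174 + 71.43 + 2.26 = −100.31 dBm
SNR = P_sig − N = −97.1 − (−100.31) = 3.21 dB → 3.2 dB

3.2 dB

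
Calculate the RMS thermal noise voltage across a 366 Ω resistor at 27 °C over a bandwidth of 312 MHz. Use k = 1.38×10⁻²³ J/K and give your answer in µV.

43.5 µV

T = 27 °C + 273.15 = 300.15 K
V_n = √(4kTRB)
4kTRB = 4 × 1.38×10⁻²³ × 300.15 × 3.66×10² × 3.12×10⁸ = 1.89×10⁻⁹ V²
V_n = √(1.89×10⁻⁹) = 4.35×10⁻⁵ V = 43.5 µV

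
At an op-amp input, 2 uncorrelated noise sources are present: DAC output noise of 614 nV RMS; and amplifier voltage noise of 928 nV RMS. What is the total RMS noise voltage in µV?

1.11 µV

Uncorrelated sources add in power (mean-square): V_tot = √(ΣV_i²)
V_tot = √[(6.14×10⁻⁷)² + (9.28×10⁻⁷)²] = 1.11×10⁻⁶ V = 1.11 µV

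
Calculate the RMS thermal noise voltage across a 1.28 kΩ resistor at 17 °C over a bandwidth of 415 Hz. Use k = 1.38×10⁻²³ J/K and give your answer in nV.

92.2 nV

T = 17 °C + 273.15 = 290.15 K
V_n = √(4kTRB)
4kTRB = 4 × 1.38×10⁻²³ × 290.15 × 1.28×10³ × 4.15×10² = 8.51×10⁻¹⁵ V²
V_n = √(8.51×10⁻¹⁵) = 9.22×10⁻⁸ V = 92.2 nV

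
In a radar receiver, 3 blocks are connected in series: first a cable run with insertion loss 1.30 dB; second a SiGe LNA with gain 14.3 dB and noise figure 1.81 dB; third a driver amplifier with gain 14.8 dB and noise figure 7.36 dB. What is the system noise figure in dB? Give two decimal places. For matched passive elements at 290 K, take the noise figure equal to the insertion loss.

3.56 dB

Convert to linear (a loss of L dB is a gain of −L dB): F_i = 10^(NF_i/10), G_i = 10^(G_i,dB/10)
  Stage 1: F_1 = 10^(1.30/10) = 1.349, G_1 = 10^(−1.30/10) = 0.7413
  Stage 2: F_2 = 10^(1.81/10) = 1.517, G_2 = 10^(14.3/10) = 26.92
  Stage 3: F_3 = 10^(7.36/10) = 5.445, G_3 = 10^(14.8/10) = 30.20
Friis cascade:
  F = 1.349 + (1.517 − 1)/0.7413 + (5.445 − 1)/19.95 = 2.269
NF = 10 log₁₀(2.269) = 3.56 dB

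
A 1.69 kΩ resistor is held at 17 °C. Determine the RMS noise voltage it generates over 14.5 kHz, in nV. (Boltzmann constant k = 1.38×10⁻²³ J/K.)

626 nV

T = 17 °C + 273.15 = 290.15 K
V_n = √(4kTRB)
4kTRB = 4 × 1.38×10⁻²³ × 290.15 × 1.69×10³ × 1.45×10⁴ = 3.92×10⁻¹³ V²
V_n = √(3.92×10⁻¹³) = 6.26×10⁻⁷ V = 626 nV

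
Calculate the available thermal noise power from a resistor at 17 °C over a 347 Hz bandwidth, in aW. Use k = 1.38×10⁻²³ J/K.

1.39 aW

T = 17 °C + 273.15 = 290.15 K
P_n = kTB = 1.38×10⁻²³ × 290.15 × 3.47×10² = 1.39×10⁻¹⁸ W = 1.39 aW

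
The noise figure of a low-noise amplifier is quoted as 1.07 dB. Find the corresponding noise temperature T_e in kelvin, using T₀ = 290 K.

F = 10^(1.07/10) = 1.27938
T_e = (F − 1)·T₀ = (1.27938 − 1) × 290 = 81.0 K

81.0 K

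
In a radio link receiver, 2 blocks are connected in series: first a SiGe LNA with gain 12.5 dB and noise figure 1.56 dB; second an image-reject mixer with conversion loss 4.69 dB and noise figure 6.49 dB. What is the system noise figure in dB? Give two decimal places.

2.11 dB

Convert to linear (a loss of L dB is a gain of −L dB): F_i = 10^(NF_i/10), G_i = 10^(G_i,dB/10)
  Stage 1: F_1 = 10^(1.56/10) = 1.432, G_1 = 10^(12.5/10) = 17.78
  Stage 2: F_2 = 10^(6.49/10) = 4.457, G_2 = 10^(−4.69/10) = 0.3396
Friis cascade:
  F = 1.432 + (4.457 − 1)/17.78 = 1.627
NF = 10 log₁₀(1.627) = 2.11 dB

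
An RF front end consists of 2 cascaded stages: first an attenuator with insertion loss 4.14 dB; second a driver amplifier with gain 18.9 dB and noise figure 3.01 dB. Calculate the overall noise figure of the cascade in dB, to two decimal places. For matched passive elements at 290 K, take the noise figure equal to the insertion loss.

Convert to linear (a loss of L dB is a gain of −L dB): F_i = 10^(NF_i/10), G_i = 10^(G_i,dB/10)
  Stage 1: F_1 = 10^(4.14/10) = 2.594, G_1 = 10^(−4.14/10) = 0.3855
  Stage 2: F_2 = 10^(3.01/10) = 2.000, G_2 = 10^(18.9/10) = 77.62
Friis cascade:
  F = 2.594 + (2.000 − 1)/0.3855 = 5.188
NF = 10 log₁₀(5.188) = 7.15 dB

7.15 dB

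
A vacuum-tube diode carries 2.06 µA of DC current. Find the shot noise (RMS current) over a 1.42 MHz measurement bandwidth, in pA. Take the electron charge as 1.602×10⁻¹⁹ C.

968 pA

I_n = √(2qI·B)
2qI·B = 2 × 1.602×10⁻¹⁹ × 2.06×10⁻⁶ × 1.42×10⁶ = 9.37×10⁻¹⁹ A²
I_n = √(9.37×10⁻¹⁹) = 9.68×10⁻¹⁰ A = 968 pA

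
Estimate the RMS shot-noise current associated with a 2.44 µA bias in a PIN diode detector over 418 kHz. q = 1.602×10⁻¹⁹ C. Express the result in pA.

I_n = √(2qI·B)
2qI·B = 2 × 1.602×10⁻¹⁹ × 2.44×10⁻⁶ × 4.18×10⁵ = 3.27×10⁻¹⁹ A²
I_n = √(3.27×10⁻¹⁹) = 5.72×10⁻¹⁰ A = 572 pA

572 pA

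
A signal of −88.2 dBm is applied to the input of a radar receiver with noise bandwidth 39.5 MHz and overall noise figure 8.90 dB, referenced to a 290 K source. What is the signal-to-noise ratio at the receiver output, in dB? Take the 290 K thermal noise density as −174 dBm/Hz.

Noise floor: N = −174 + 10 log₁₀(B) + NF
10 log₁₀(3.95×10⁷) = 75.97 dB
N = −174 + 75.97 + 8.90 = −89.13 dBm
SNR = P_sig − N = −88.2 − (−89.13) = 0.93 dB → 0.9 dB

0.9 dB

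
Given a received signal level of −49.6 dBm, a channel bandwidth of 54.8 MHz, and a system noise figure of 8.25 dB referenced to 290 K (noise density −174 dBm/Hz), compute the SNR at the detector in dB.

38.8 dB

Noise floor: N = −174 + 10 log₁₀(B) + NF
10 log₁₀(5.48×10⁷) = 77.39 dB
N = −174 + 77.39 + 8.25 = −88.36 dBm
SNR = P_sig − N = −49.6 − (−88.36) = 38.76 dB → 38.8 dB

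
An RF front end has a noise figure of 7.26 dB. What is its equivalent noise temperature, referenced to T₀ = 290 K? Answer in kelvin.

F = 10^(7.26/10) = 5.32108
T_e = (F − 1)·T₀ = (5.32108 − 1) × 290 = 1253 K

1253 K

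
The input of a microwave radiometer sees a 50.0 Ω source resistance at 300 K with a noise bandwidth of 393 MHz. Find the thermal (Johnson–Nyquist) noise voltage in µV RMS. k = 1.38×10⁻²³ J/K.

18.0 µV

V_n = √(4kTRB)
4kTRB = 4 × 1.38×10⁻²³ × 300 × 5.00×10¹ × 3.93×10⁸ = 3.25×10⁻¹⁰ V²
V_n = √(3.25×10⁻¹⁰) = 1.80×10⁻⁵ V = 18.0 µV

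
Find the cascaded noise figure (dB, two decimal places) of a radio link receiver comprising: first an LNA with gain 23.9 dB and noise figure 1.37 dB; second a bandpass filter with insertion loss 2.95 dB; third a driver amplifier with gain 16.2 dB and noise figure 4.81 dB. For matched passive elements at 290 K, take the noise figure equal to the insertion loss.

1.43 dB

Convert to linear (a loss of L dB is a gain of −L dB): F_i = 10^(NF_i/10), G_i = 10^(G_i,dB/10)
  Stage 1: F_1 = 10^(1.37/10) = 1.371, G_1 = 10^(23.9/10) = 245.5
  Stage 2: F_2 = 10^(2.95/10) = 1.972, G_2 = 10^(−2.95/10) = 0.5070
  Stage 3: F_3 = 10^(4.81/10) = 3.027, G_3 = 10^(16.2/10) = 41.69
Friis cascade:
  F = 1.371 + (1.972 − 1)/245.5 + (3.027 − 1)/124.5 = 1.391
NF = 10 log₁₀(1.391) = 1.43 dB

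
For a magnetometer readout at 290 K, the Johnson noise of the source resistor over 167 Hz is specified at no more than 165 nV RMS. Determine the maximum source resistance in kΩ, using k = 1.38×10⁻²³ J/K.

Johnson–Nyquist: V_n = √(4kTRB) ⇒ R = V_n² / (4kTB)
4kTB = 4 × 1.38×10⁻²³ × 290 × 1.67×10² = 2.67×10⁻¹⁸
R = (1.65×10⁻⁷)² / 2.67×10⁻¹⁸ = 1.02×10⁴ Ω = 10.2 kΩ

10.2 kΩ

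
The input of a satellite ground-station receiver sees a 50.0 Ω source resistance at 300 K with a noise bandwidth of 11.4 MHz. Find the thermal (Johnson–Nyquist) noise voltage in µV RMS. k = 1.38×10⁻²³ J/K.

3.07 µV

V_n = √(4kTRB)
4kTRB = 4 × 1.38×10⁻²³ × 300 × 5.00×10¹ × 1.14×10⁷ = 9.44×10⁻¹² V²
V_n = √(9.44×10⁻¹²) = 3.07×10⁻⁶ V = 3.07 µV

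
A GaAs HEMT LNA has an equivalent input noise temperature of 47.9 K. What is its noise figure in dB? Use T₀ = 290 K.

0.664 dB

F = 1 + T_e/T₀ = 1 + 47.9/290 = 1.16517
NF = 10 log₁₀(1.16517) = 0.664 dB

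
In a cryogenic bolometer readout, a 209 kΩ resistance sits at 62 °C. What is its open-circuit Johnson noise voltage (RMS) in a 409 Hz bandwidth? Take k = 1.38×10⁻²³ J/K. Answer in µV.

1.26 µV

T = 62 °C + 273.15 = 335.15 K
V_n = √(4kTRB)
4kTRB = 4 × 1.38×10⁻²³ × 335.15 × 2.09×10⁵ × 4.09×10² = 1.58×10⁻¹² V²
V_n = √(1.58×10⁻¹²) = 1.26×10⁻⁶ V = 1.26 µV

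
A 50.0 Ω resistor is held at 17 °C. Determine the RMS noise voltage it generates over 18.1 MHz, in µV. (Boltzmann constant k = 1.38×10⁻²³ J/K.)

3.81 µV

T = 17 °C + 273.15 = 290.15 K
V_n = √(4kTRB)
4kTRB = 4 × 1.38×10⁻²³ × 290.15 × 5.00×10¹ × 1.81×10⁷ = 1.45×10⁻¹¹ V²
V_n = √(1.45×10⁻¹¹) = 3.81×10⁻⁶ V = 3.81 µV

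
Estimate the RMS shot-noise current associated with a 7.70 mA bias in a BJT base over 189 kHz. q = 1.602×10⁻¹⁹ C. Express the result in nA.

21.6 nA

I_n = √(2qI·B)
2qI·B = 2 × 1.602×10⁻¹⁹ × 7.70×10⁻³ × 1.89×10⁵ = 4.66×10⁻¹⁶ A²
I_n = √(4.66×10⁻¹⁶) = 2.16×10⁻⁸ A = 21.6 nA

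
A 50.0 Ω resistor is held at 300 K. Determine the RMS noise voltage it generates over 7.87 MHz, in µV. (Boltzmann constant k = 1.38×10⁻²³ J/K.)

2.55 µV

V_n = √(4kTRB)
4kTRB = 4 × 1.38×10⁻²³ × 300 × 5.00×10¹ × 7.87×10⁶ = 6.52×10⁻¹² V²
V_n = √(6.52×10⁻¹²) = 2.55×10⁻⁶ V = 2.55 µV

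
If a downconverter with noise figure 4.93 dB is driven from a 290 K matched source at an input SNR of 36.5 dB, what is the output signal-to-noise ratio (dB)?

By definition F = SNR_in/SNR_out, so in dB: SNR_out = SNR_in − NF
SNR_out = 36.5 − 4.93 = 31.57 dB

31.57 dB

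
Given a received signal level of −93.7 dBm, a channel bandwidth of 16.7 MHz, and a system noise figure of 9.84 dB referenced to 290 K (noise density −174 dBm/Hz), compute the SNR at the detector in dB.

Noise floor: N = −174 + 10 log₁₀(B) + NF
10 log₁₀(1.67×10⁷) = 72.23 dB
N = −174 + 72.23 + 9.84 = −91.93 dBm
SNR = P_sig − N = −93.7 − (−91.93) = −1.77 dB → −1.8 dB

−1.8 dB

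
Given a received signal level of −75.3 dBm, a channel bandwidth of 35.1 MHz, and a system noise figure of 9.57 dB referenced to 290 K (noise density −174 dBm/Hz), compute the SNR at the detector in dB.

13.7 dB

Noise floor: N = −174 + 10 log₁₀(B) + NF
10 log₁₀(3.51×10⁷) = 75.45 dB
N = −174 + 75.45 + 9.57 = −88.98 dBm
SNR = P_sig − N = −75.3 − (−88.98) = 13.68 dB → 13.7 dB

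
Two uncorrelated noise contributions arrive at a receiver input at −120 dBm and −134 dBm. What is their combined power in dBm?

−119.8 dBm

Convert to linear, add, convert back:
P₁ = 1.00×10⁻¹⁵ W, P₂ = 3.98×10⁻¹⁷ W
P_tot = 1.04×10⁻¹⁵ W → 10 log₁₀(P_tot / 10⁻³) = −119.8 dBm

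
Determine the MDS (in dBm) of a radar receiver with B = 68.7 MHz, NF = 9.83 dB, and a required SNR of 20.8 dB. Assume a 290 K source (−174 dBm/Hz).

Sensitivity = −174 + 10 log₁₀(B) + NF + SNR_min
= −174 + 78.37 + 9.83 + 20.8
= −65.00 dBm → −65.0 dBm

−65.0 dBm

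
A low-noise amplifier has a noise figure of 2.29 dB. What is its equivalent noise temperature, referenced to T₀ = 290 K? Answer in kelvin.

F = 10^(2.29/10) = 1.69434
T_e = (F − 1)·T₀ = (1.69434 − 1) × 290 = 201 K

201 K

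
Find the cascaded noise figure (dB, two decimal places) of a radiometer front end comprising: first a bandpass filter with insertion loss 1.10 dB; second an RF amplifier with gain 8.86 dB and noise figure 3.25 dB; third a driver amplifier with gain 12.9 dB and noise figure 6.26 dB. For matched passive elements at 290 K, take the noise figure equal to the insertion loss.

5.14 dB

Convert to linear (a loss of L dB is a gain of −L dB): F_i = 10^(NF_i/10), G_i = 10^(G_i,dB/10)
  Stage 1: F_1 = 10^(1.10/10) = 1.288, G_1 = 10^(−1.10/10) = 0.7762
  Stage 2: F_2 = 10^(3.25/10) = 2.113, G_2 = 10^(8.86/10) = 7.691
  Stage 3: F_3 = 10^(6.26/10) = 4.227, G_3 = 10^(12.9/10) = 19.50
Friis cascade:
  F = 1.288 + (2.113 − 1)/0.7762 + (4.227 − 1)/5.970 = 3.263
NF = 10 log₁₀(3.263) = 5.14 dB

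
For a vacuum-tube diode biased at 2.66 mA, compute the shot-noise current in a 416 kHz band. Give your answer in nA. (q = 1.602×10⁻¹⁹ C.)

I_n = √(2qI·B)
2qI·B = 2 × 1.602×10⁻¹⁹ × 2.66×10⁻³ × 4.16×10⁵ = 3.55×10⁻¹⁶ A²
I_n = √(3.55×10⁻¹⁶) = 1.88×10⁻⁸ A = 18.8 nA

18.8 nA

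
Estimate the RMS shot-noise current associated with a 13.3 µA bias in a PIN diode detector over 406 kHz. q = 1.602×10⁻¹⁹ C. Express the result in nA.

1.32 nA

I_n = √(2qI·B)
2qI·B = 2 × 1.602×10⁻¹⁹ × 1.33×10⁻⁵ × 4.06×10⁵ = 1.73×10⁻¹⁸ A²
I_n = √(1.73×10⁻¹⁸) = 1.32×10⁻⁹ A = 1.32 nA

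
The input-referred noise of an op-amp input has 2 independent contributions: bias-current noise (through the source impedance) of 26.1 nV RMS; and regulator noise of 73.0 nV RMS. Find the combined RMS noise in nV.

77.5 nV

Uncorrelated sources add in power (mean-square): V_tot = √(ΣV_i²)
V_tot = √[(2.61×10⁻⁸)² + (7.30×10⁻⁸)²] = 7.75×10⁻⁸ V = 77.5 nV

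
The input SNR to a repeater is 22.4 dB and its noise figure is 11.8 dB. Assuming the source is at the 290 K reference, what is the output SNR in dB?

By definition F = SNR_in/SNR_out, so in dB: SNR_out = SNR_in − NF
SNR_out = 22.4 − 11.8 = 10.6 dB

10.6 dB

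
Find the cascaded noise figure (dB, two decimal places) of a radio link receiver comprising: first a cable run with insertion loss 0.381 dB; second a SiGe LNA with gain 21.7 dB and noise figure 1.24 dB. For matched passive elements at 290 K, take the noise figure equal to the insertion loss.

Convert to linear (a loss of L dB is a gain of −L dB): F_i = 10^(NF_i/10), G_i = 10^(G_i,dB/10)
  Stage 1: F_1 = 10^(0.381/10) = 1.092, G_1 = 10^(−0.381/10) = 0.9160
  Stage 2: F_2 = 10^(1.24/10) = 1.330, G_2 = 10^(21.7/10) = 147.9
Friis cascade:
  F = 1.092 + (1.330 − 1)/0.9160 = 1.452
NF = 10 log₁₀(1.452) = 1.62 dB

1.62 dB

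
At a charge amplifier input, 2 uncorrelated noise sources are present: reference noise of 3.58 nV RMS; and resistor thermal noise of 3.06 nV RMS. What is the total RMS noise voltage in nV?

Uncorrelated sources add in power (mean-square): V_tot = √(ΣV_i²)
V_tot = √[(3.58×10⁻⁹)² + (3.06×10⁻⁹)²] = 4.71×10⁻⁹ V = 4.71 nV

4.71 nV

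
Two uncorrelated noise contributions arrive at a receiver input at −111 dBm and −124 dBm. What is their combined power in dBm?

−110.8 dBm

Convert to linear, add, convert back:
P₁ = 7.94×10⁻¹⁵ W, P₂ = 3.98×10⁻¹⁶ W
P_tot = 8.34×10⁻¹⁵ W → 10 log₁₀(P_tot / 10⁻³) = −110.8 dBm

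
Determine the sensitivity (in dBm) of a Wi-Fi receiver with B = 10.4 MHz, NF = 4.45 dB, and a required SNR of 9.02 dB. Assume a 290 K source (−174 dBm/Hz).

Sensitivity = −174 + 10 log₁₀(B) + NF + SNR_min
= −174 + 70.17 + 4.45 + 9.02
= −90.36 dBm → −90.4 dBm

−90.4 dBm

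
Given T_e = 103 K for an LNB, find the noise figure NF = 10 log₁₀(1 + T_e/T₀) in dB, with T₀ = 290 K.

F = 1 + T_e/T₀ = 1 + 103/290 = 1.35517
NF = 10 log₁₀(1.35517) = 1.32 dB

1.32 dB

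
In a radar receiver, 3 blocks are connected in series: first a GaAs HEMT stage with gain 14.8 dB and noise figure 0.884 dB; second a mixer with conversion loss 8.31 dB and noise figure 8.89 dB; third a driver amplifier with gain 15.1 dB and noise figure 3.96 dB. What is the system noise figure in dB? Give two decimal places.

2.51 dB

Convert to linear (a loss of L dB is a gain of −L dB): F_i = 10^(NF_i/10), G_i = 10^(G_i,dB/10)
  Stage 1: F_1 = 10^(0.884/10) = 1.226, G_1 = 10^(14.8/10) = 30.20
  Stage 2: F_2 = 10^(8.89/10) = 7.745, G_2 = 10^(−8.31/10) = 0.1476
  Stage 3: F_3 = 10^(3.96/10) = 2.489, G_3 = 10^(15.1/10) = 32.36
Friis cascade:
  F = 1.226 + (7.745 − 1)/30.20 + (2.489 − 1)/4.457 = 1.783
NF = 10 log₁₀(1.783) = 2.51 dB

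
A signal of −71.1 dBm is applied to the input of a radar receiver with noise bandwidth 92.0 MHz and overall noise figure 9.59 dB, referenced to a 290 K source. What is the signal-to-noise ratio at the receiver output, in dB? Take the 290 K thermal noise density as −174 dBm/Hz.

Noise floor: N = −174 + 10 log₁₀(B) + NF
10 log₁₀(9.20×10⁷) = 79.64 dB
N = −174 + 79.64 + 9.59 = −84.77 dBm
SNR = P_sig − N = −71.1 − (−84.77) = 13.67 dB → 13.7 dB

13.7 dB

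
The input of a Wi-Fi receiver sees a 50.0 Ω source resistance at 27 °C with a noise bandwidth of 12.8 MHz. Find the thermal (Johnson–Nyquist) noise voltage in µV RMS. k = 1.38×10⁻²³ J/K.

T = 27 °C + 273.15 = 300.15 K
V_n = √(4kTRB)
4kTRB = 4 × 1.38×10⁻²³ × 300.15 × 5.00×10¹ × 1.28×10⁷ = 1.06×10⁻¹¹ V²
V_n = √(1.06×10⁻¹¹) = 3.26×10⁻⁶ V = 3.26 µV

3.26 µV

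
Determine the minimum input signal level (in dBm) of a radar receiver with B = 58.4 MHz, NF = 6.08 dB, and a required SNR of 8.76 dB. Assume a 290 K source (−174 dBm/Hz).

Sensitivity = −174 + 10 log₁₀(B) + NF + SNR_min
= −174 + 77.66 + 6.08 + 8.76
= −81.50 dBm → −81.5 dBm

−81.5 dBm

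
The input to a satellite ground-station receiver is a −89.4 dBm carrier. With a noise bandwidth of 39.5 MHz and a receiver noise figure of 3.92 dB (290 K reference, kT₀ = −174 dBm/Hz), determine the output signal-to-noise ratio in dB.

Noise floor: N = −174 + 10 log₁₀(B) + NF
10 log₁₀(3.95×10⁷) = 75.97 dB
N = −174 + 75.97 + 3.92 = −94.11 dBm
SNR = P_sig − N = −89.4 − (−94.11) = 4.71 dB → 4.7 dB

4.7 dB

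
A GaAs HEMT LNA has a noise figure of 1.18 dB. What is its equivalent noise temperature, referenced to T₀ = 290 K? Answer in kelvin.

F = 10^(1.18/10) = 1.3122
T_e = (F − 1)·T₀ = (1.3122 − 1) × 290 = 90.5 K

90.5 K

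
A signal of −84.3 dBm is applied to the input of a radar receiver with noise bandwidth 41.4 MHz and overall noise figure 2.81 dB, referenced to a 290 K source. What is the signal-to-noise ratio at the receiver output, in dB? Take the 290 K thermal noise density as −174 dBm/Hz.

Noise floor: N = −174 + 10 log₁₀(B) + NF
10 log₁₀(4.14×10⁷) = 76.17 dB
N = −174 + 76.17 + 2.81 = −95.02 dBm
SNR = P_sig − N = −84.3 − (−95.02) = 10.72 dB → 10.7 dB

10.7 dB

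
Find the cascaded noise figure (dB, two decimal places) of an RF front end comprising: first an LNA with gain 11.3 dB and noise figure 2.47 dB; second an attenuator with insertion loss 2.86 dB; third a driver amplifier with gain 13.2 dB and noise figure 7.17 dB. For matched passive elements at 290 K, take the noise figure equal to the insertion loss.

Convert to linear (a loss of L dB is a gain of −L dB): F_i = 10^(NF_i/10), G_i = 10^(G_i,dB/10)
  Stage 1: F_1 = 10^(2.47/10) = 1.766, G_1 = 10^(11.3/10) = 13.49
  Stage 2: F_2 = 10^(2.86/10) = 1.932, G_2 = 10^(−2.86/10) = 0.5176
  Stage 3: F_3 = 10^(7.17/10) = 5.212, G_3 = 10^(13.2/10) = 20.89
Friis cascade:
  F = 1.766 + (1.932 − 1)/13.49 + (5.212 − 1)/6.982 = 2.438
NF = 10 log₁₀(2.438) = 3.87 dB

3.87 dB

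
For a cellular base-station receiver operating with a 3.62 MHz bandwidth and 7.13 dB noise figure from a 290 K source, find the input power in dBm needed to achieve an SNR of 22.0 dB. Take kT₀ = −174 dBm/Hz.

Sensitivity = −174 + 10 log₁₀(B) + NF + SNR_min
= −174 + 65.59 + 7.13 + 22.0
= −79.28 dBm → −79.3 dBm

−79.3 dBm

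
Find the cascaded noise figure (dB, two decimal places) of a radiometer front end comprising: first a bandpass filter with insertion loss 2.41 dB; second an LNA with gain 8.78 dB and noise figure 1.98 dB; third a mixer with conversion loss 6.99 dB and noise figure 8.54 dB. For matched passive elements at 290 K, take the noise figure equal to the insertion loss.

Convert to linear (a loss of L dB is a gain of −L dB): F_i = 10^(NF_i/10), G_i = 10^(G_i,dB/10)
  Stage 1: F_1 = 10^(2.41/10) = 1.742, G_1 = 10^(−2.41/10) = 0.5741
  Stage 2: F_2 = 10^(1.98/10) = 1.578, G_2 = 10^(8.78/10) = 7.551
  Stage 3: F_3 = 10^(8.54/10) = 7.145, G_3 = 10^(−6.99/10) = 0.2000
Friis cascade:
  F = 1.742 + (1.578 − 1)/0.5741 + (7.145 − 1)/4.335 = 4.165
NF = 10 log₁₀(4.165) = 6.20 dB

6.20 dB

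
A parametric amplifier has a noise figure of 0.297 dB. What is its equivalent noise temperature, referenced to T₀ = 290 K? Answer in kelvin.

F = 10^(0.297/10) = 1.07078
T_e = (F − 1)·T₀ = (1.07078 − 1) × 290 = 20.5 K

20.5 K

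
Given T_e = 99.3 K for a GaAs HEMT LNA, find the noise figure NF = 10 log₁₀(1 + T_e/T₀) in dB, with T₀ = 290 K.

F = 1 + T_e/T₀ = 1 + 99.3/290 = 1.34241
NF = 10 log₁₀(1.34241) = 1.28 dB

1.28 dB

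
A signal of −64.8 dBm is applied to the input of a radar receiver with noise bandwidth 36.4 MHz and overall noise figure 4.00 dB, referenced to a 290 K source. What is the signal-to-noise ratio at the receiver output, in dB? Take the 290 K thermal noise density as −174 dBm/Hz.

Noise floor: N = −174 + 10 log₁₀(B) + NF
10 log₁₀(3.64×10⁷) = 75.61 dB
N = −174 + 75.61 + 4.00 = −94.39 dBm
SNR = P_sig − N = −64.8 − (−94.39) = 29.59 dB → 29.6 dB

29.6 dB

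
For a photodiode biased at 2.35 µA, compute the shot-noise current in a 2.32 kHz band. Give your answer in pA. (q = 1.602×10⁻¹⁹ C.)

I_n = √(2qI·B)
2qI·B = 2 × 1.602×10⁻¹⁹ × 2.35×10⁻⁶ × 2.32×10³ = 1.75×10⁻²¹ A²
I_n = √(1.75×10⁻²¹) = 4.18×10⁻¹¹ A = 41.8 pA

41.8 pA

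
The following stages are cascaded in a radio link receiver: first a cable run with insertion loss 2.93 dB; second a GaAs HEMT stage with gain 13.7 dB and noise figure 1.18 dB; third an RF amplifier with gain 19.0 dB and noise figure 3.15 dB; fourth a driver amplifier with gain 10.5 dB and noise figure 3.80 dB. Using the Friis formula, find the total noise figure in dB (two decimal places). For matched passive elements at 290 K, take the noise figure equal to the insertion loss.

4.26 dB

Convert to linear (a loss of L dB is a gain of −L dB): F_i = 10^(NF_i/10), G_i = 10^(G_i,dB/10)
  Stage 1: F_1 = 10^(2.93/10) = 1.963, G_1 = 10^(−2.93/10) = 0.5093
  Stage 2: F_2 = 10^(1.18/10) = 1.312, G_2 = 10^(13.7/10) = 23.44
  Stage 3: F_3 = 10^(3.15/10) = 2.065, G_3 = 10^(19.0/10) = 79.43
  Stage 4: F_4 = 10^(3.80/10) = 2.399, G_4 = 10^(10.5/10) = 11.22
Friis cascade:
  F = 1.963 + (1.312 − 1)/0.5093 + (2.065 − 1)/11.94 + (2.399 − 1)/948.4 = 2.667
NF = 10 log₁₀(2.667) = 4.26 dB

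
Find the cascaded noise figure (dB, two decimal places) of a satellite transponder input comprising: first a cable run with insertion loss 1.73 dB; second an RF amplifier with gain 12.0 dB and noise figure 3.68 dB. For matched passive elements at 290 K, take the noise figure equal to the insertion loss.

5.41 dB

Convert to linear (a loss of L dB is a gain of −L dB): F_i = 10^(NF_i/10), G_i = 10^(G_i,dB/10)
  Stage 1: F_1 = 10^(1.73/10) = 1.489, G_1 = 10^(−1.73/10) = 0.6714
  Stage 2: F_2 = 10^(3.68/10) = 2.333, G_2 = 10^(12.0/10) = 15.85
Friis cascade:
  F = 1.489 + (2.333 − 1)/0.6714 = 3.475
NF = 10 log₁₀(3.475) = 5.41 dB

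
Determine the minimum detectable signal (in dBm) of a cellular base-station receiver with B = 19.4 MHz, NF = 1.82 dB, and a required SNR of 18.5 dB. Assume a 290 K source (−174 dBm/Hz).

Sensitivity = −174 + 10 log₁₀(B) + NF + SNR_min
= −174 + 72.88 + 1.82 + 18.5
= −80.80 dBm → −80.8 dBm

−80.8 dBm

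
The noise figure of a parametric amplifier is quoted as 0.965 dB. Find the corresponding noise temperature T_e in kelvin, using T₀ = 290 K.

F = 10^(0.965/10) = 1.24882
T_e = (F − 1)·T₀ = (1.24882 − 1) × 290 = 72.2 K

72.2 K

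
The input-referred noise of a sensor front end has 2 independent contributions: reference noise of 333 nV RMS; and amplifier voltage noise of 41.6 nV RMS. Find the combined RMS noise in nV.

336 nV

Uncorrelated sources add in power (mean-square): V_tot = √(ΣV_i²)
V_tot = √[(3.33×10⁻⁷)² + (4.16×10⁻⁸)²] = 3.36×10⁻⁷ V = 336 nV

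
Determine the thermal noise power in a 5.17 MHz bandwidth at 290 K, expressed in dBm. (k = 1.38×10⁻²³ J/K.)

P_n = kTB = 1.38×10⁻²³ × 290 × 5.17×10⁶ = 2.07×10⁻¹⁴ W
In dBm: 10 log₁₀(2.07×10⁻¹⁴ / 10⁻³) = −106.8 dBm

−106.8 dBm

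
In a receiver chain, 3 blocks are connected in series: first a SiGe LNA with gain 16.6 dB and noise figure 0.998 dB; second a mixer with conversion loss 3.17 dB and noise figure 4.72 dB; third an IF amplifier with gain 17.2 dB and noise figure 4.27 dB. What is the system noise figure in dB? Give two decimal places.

1.39 dB

Convert to linear (a loss of L dB is a gain of −L dB): F_i = 10^(NF_i/10), G_i = 10^(G_i,dB/10)
  Stage 1: F_1 = 10^(0.998/10) = 1.258, G_1 = 10^(16.6/10) = 45.71
  Stage 2: F_2 = 10^(4.72/10) = 2.965, G_2 = 10^(−3.17/10) = 0.4819
  Stage 3: F_3 = 10^(4.27/10) = 2.673, G_3 = 10^(17.2/10) = 52.48
Friis cascade:
  F = 1.258 + (2.965 − 1)/45.71 + (2.673 − 1)/22.03 = 1.377
NF = 10 log₁₀(1.377) = 1.39 dB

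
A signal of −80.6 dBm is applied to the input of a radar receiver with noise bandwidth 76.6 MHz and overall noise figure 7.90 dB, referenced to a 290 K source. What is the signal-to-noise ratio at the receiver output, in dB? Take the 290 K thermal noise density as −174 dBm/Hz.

6.7 dB

Noise floor: N = −174 + 10 log₁₀(B) + NF
10 log₁₀(7.66×10⁷) = 78.84 dB
N = −174 + 78.84 + 7.90 = −87.26 dBm
SNR = P_sig − N = −80.6 − (−87.26) = 6.66 dB → 6.7 dB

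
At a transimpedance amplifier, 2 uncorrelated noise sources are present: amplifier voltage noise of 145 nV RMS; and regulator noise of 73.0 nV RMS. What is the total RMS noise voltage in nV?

162 nV

Uncorrelated sources add in power (mean-square): V_tot = √(ΣV_i²)
V_tot = √[(1.45×10⁻⁷)² + (7.30×10⁻⁸)²] = 1.62×10⁻⁷ V = 162 nV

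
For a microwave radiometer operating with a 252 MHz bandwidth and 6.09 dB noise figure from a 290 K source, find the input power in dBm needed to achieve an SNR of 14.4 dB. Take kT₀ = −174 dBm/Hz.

Sensitivity = −174 + 10 log₁₀(B) + NF + SNR_min
= −174 + 84.01 + 6.09 + 14.4
= −69.50 dBm → −69.5 dBm

−69.5 dBm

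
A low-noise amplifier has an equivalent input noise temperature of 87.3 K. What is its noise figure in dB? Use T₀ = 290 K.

F = 1 + T_e/T₀ = 1 + 87.3/290 = 1.30103
NF = 10 log₁₀(1.30103) = 1.14 dB

1.14 dB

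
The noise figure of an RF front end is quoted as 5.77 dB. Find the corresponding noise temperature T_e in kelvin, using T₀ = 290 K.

F = 10^(5.77/10) = 3.77572
T_e = (F − 1)·T₀ = (3.77572 − 1) × 290 = 805 K

805 K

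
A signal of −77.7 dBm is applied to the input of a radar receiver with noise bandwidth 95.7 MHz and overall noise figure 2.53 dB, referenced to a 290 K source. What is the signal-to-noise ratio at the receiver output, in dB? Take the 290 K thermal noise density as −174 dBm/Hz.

14.0 dB

Noise floor: N = −174 + 10 log₁₀(B) + NF
10 log₁₀(9.57×10⁷) = 79.81 dB
N = −174 + 79.81 + 2.53 = −91.66 dBm
SNR = P_sig − N = −77.7 − (−91.66) = 13.96 dB → 14.0 dB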